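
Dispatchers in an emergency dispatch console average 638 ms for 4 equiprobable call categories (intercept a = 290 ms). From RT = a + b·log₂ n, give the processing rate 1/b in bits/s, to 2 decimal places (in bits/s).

Choice component = 638 − 290 = 348 ms over log₂(4) = 2 bits.
b = 348 / 2 = 174.000 ms/bit, so 1/b = 5.747 bits/s.

5.75 bits/s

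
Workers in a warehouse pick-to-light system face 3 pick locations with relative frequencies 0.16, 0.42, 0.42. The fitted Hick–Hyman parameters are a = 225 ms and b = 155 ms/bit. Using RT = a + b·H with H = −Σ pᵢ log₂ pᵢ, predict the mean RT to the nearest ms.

H = 0.16·log₂(1/0.16) + 0.42·log₂(1/0.42) + 0.42·log₂(1/0.42) = 1.4743 bits.
RT = 225 + 155 × 1.4743 = 453.52 ms.

454 ms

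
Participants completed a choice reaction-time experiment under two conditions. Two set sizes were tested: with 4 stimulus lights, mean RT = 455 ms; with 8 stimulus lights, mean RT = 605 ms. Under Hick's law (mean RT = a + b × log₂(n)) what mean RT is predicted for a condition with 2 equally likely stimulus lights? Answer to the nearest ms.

305 ms

Solve the two-equation system in a and b:
  b = (605 − 455) / (log₂ 8 − log₂ 4) = 150 / (3 − 2) = 150 ms/bit
  a = 455 − 150 × 2 = 155 ms
Then RT(2) = 155 + 150 × log₂ 2 = 155 + 150 × 1 ≈ 305.000 ms.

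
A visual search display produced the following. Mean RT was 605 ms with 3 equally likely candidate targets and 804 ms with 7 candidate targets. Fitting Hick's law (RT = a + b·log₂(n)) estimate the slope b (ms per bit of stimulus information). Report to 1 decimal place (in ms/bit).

The slope on a log₂ axis is (804 − 605) / (2.8074 − 1.5850) = 162.796 ms/bit.

162.8 ms/bit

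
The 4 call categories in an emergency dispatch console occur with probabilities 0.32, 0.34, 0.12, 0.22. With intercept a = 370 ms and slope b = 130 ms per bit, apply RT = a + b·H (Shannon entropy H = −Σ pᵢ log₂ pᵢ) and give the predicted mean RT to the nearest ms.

H = 0.32·log₂(1/0.32) + 0.34·log₂(1/0.34) + 0.12·log₂(1/0.12) + 0.22·log₂(1/0.22) = 1.9028 bits.
RT = 370 + 130 × 1.9028 = 617.37 ms.

617 ms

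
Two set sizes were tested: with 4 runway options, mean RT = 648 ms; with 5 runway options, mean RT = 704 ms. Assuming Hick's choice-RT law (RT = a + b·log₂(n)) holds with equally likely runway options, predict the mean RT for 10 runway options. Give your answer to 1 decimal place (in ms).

878.0 ms

RT is linear in log₂ n, so two points fix the line:
  b = (704 − 648) / (log₂ 5 − log₂ 4) = 56 / (2.3219 − 2) = 173.952 ms/bit
  a = 648 − 173.952 × 2 = 300.096 ms
Then RT(10) = 300.096 + 173.952 × log₂ 10 = 300.096 + 173.952 × 3.3219 ≈ 877.952 ms.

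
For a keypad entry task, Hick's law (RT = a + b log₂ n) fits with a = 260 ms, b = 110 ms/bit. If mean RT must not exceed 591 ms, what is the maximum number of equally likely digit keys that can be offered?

Set 260 + 110·log₂ n ≤ 591 → log₂ n ≤ (591 − 260)/110 = 3.0091.
So n ≤ 2^3.0091 = 8.051; the largest integer n is 8.

8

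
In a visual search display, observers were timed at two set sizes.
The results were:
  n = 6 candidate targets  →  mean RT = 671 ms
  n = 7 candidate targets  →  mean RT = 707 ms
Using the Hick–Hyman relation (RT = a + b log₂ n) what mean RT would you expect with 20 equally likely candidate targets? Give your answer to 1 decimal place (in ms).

952.2 ms

Solve the two-equation system in a and b:
  b = (707 − 671) / (log₂ 7 − log₂ 6) = 36 / (2.8074 − 2.5850) = 161.876 ms/bit
  a = 671 − 161.876 × 2.5850 = 252.557 ms
Then RT(20) = 252.557 + 161.876 × log₂ 20 = 252.557 + 161.876 × 4.3219 ≈ 952.173 ms.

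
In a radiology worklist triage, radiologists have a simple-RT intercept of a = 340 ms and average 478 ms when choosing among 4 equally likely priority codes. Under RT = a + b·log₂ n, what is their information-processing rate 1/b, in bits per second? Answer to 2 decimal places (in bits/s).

b = (478 − 340)/log₂ 4 = 138/2 = 69.000 ms per bit = 0.06900 s/bit; the reciprocal is 14.493 bits/s.

14.49 bits/s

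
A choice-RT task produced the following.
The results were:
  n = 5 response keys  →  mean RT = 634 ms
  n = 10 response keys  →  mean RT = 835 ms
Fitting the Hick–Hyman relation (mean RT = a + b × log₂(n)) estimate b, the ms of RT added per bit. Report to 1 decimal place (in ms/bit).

b = (RT₂ − RT₁)/(log₂ n₂ − log₂ n₁) = (835 − 634)/(3.3219 − 2.3219) = 201.000 ms/bit.

201.0 ms/bit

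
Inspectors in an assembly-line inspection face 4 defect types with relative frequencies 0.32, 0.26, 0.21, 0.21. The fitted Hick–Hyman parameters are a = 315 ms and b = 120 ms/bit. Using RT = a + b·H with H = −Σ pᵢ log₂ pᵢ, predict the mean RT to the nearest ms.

552 ms

H = 0.32·log₂(1/0.32) + 0.26·log₂(1/0.26) + 0.21·log₂(1/0.21) + 0.21·log₂(1/0.21) = 1.9770 bits.
RT = 315 + 120 × 1.9770 = 552.24 ms.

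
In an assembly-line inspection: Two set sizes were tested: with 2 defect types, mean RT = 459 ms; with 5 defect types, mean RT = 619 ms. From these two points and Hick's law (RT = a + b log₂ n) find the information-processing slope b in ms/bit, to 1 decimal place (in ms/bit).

The slope on a log₂ axis is (619 − 459) / (2.3219 − 1) = 121.035 ms/bit.

121.0 ms/bit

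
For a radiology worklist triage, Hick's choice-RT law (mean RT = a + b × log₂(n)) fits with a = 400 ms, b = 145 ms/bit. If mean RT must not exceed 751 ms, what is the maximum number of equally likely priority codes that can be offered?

5

Information budget: (751 − 400)/145 = 2.4207 bits, so n ≤ 2^2.4207 = 5.354 → at most 5.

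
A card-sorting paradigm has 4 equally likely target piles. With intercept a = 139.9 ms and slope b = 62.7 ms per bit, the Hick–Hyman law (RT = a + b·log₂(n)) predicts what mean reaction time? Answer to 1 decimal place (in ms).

log₂(4) = 2 bits, so RT = 139.9 + 62.7 × 2 ≈ 265.300 ms.

265.3 ms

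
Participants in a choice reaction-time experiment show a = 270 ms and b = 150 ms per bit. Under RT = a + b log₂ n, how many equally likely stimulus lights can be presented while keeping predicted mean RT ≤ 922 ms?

20

150·log₂ n ≤ 922 − 270 = 652, giving log₂ n ≤ 4.3467 and n ≤ 20.346. The largest whole number is 20.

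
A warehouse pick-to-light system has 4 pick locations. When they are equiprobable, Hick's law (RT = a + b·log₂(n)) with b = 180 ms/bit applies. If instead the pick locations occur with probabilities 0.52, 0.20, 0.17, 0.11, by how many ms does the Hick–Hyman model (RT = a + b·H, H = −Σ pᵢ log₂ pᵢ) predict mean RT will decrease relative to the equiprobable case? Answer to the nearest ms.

47 ms

The RT saving is b·ΔH. Equiprobable H₀ = log₂(4) = 2.0000 bits; with the given probabilities H = 1.7398 bits.
b·(H₀ − H) = 180 × (2.0000 − 1.7398) = 46.83 ms.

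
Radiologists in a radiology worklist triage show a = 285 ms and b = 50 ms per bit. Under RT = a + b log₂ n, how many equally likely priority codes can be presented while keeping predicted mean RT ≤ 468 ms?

Set 285 + 50·log₂ n ≤ 468 → log₂ n ≤ (468 − 285)/50 = 3.6600.
So n ≤ 2^3.6600 = 12.641; the largest integer n is 12.

12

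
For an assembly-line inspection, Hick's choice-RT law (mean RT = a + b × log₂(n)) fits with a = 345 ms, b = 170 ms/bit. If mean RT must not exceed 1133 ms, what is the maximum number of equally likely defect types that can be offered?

Information budget: (1133 − 345)/170 = 4.6353 bits, so n ≤ 2^4.6353 = 24.852 → at most 24.

24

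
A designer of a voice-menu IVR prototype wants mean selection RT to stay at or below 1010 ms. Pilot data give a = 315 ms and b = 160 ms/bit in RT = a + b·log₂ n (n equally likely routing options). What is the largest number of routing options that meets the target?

20

Set 315 + 160·log₂ n ≤ 1010 → log₂ n ≤ (1010 − 315)/160 = 4.3438.
So n ≤ 2^4.3438 = 20.305; the largest integer n is 20.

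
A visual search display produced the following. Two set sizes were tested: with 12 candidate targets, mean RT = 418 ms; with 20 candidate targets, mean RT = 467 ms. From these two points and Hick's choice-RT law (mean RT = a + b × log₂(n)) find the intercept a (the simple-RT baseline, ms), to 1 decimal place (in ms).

The slope on a log₂ axis is (467 − 418) / (4.3219 − 3.5850) = 66.489 ms/bit.
Intercept: a = 418 − 66.489·log₂(12) = 179.640 ms.

179.6 ms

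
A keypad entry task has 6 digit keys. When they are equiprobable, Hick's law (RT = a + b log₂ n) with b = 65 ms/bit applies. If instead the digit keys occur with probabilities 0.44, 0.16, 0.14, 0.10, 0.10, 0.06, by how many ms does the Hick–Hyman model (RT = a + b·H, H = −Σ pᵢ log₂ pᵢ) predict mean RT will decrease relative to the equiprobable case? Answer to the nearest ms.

The RT saving is b·ΔH. Equiprobable H₀ = log₂(6) = 2.5850 bits; with the given probabilities H = 2.2492 bits.
b·(H₀ − H) = 65 × (2.5850 − 2.2492) = 21.83 ms.

22 ms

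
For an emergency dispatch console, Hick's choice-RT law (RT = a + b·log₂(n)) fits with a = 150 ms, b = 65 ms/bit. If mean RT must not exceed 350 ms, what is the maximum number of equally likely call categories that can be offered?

Set 150 + 65·log₂ n ≤ 350 → log₂ n ≤ (350 − 150)/65 = 3.0769.
So n ≤ 2^3.0769 = 8.438; the largest integer n is 8.

8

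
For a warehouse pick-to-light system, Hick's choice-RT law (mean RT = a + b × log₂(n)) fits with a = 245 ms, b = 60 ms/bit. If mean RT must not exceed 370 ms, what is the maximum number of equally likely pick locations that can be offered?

4

Information budget: (370 − 245)/60 = 2.0833 bits, so n ≤ 2^2.0833 = 4.238 → at most 4.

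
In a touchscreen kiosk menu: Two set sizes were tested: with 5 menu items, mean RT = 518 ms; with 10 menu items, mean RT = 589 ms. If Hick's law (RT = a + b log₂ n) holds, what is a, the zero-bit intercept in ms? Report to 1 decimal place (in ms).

Slope: b = (589 − 518) / (log₂ 10 − log₂ 5) = 71/1.0000 = 71.000 ms/bit.
a = RT₁ − b·log₂ n₁ = 518 − 71.000 × 2.3219 = 353.143 ms.

353.1 ms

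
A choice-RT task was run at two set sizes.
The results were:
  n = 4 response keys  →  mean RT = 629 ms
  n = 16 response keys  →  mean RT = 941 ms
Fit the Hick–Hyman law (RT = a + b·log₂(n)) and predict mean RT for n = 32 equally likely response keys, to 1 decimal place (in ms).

1097.0 ms

Solve the two-equation system in a and b:
  b = (941 − 629) / (log₂ 16 − log₂ 4) = 312 / (4 − 2) = 156.000 ms/bit
  a = 629 − 156.000 × 2 = 317.000 ms
Then RT(32) = 317.000 + 156.000 × log₂ 32 = 317.000 + 156.000 × 5 ≈ 1097.000 ms.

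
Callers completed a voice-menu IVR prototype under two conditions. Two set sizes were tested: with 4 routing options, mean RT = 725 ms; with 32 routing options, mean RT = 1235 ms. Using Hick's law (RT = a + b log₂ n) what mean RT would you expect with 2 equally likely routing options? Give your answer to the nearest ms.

Fit slope and intercept:
  b = (1235 − 725) / (log₂ 32 − log₂ 4) = 510 / (5 − 2) = 170 ms/bit
  a = 725 − 170 × 2 = 385 ms
Then RT(2) = 385 + 170 × log₂ 2 = 385 + 170 × 1 ≈ 555.000 ms.

555 ms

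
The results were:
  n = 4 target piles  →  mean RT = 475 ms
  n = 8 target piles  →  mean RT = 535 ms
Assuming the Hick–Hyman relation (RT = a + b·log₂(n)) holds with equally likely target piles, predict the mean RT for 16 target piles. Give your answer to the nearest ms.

RT is linear in log₂ n, so two points fix the line:
  b = (535 − 475) / (log₂ 8 − log₂ 4) = 60 / (3 − 2) = 60 ms/bit
  a = 475 − 60 × 2 = 355 ms
Then RT(16) = 355 + 60 × log₂ 16 = 355 + 60 × 4 ≈ 595.000 ms.

595 ms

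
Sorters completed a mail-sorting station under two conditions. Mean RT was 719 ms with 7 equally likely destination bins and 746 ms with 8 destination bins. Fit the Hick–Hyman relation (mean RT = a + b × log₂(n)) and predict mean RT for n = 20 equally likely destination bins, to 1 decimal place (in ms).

Fit slope and intercept:
  b = (746 − 719) / (log₂ 8 − log₂ 7) = 27 / (3 − 2.8074) = 140.154 ms/bit
  a = 719 − 140.154 × 2.8074 = 325.538 ms
Then RT(20) = 325.538 + 140.154 × log₂ 20 = 325.538 + 140.154 × 4.3219 ≈ 931.274 ms.

931.3 ms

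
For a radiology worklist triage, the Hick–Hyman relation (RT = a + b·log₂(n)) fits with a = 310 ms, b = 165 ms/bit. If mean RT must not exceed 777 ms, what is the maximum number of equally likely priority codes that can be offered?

7

Set 310 + 165·log₂ n ≤ 777 → log₂ n ≤ (777 − 310)/165 = 2.8303.
So n ≤ 2^2.8303 = 7.112; the largest integer n is 7.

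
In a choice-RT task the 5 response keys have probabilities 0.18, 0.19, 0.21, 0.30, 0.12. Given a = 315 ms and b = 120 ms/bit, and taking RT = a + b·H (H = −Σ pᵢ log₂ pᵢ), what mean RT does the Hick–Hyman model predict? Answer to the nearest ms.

H = 0.18·log₂(1/0.18) + 0.19·log₂(1/0.19) + 0.21·log₂(1/0.21) + 0.30·log₂(1/0.30) + 0.12·log₂(1/0.12) = 2.2615 bits.
RT = 315 + 120 × 2.2615 = 586.38 ms.

586 ms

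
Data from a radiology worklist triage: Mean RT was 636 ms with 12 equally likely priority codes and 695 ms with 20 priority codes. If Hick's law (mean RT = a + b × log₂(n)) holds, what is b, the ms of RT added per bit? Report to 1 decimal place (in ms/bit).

Slope: b = (695 − 636) / (log₂ 20 − log₂ 12) = 59/0.7370 = 80.058 ms/bit.

80.1 ms/bit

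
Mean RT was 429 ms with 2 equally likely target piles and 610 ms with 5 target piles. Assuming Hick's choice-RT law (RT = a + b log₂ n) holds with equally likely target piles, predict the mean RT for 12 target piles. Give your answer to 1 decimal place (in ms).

Fit slope and intercept:
  b = (610 − 429) / (log₂ 5 − log₂ 2) = 181 / (2.3219 − 1) = 136.921 ms/bit
  a = 429 − 136.921 × 1 = 292.079 ms
Then RT(12) = 292.079 + 136.921 × log₂ 12 = 292.079 + 136.921 × 3.5850 ≈ 782.936 ms.

782.9 ms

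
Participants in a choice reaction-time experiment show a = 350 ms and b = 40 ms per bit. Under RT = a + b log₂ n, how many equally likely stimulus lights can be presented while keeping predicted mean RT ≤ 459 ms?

Set 350 + 40·log₂ n ≤ 459 → log₂ n ≤ (459 − 350)/40 = 2.7250.
So n ≤ 2^2.7250 = 6.612; the largest integer n is 6.

6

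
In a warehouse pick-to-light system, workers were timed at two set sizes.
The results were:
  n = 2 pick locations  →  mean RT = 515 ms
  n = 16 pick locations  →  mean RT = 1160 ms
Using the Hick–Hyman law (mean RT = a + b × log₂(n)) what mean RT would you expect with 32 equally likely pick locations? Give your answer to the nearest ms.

1375 ms

With log₂ n on the abscissa the relation is linear; from the two conditions:
  b = (1160 − 515) / (log₂ 16 − log₂ 2) = 645 / (4 − 1) = 215 ms/bit
  a = 515 − 215 × 1 = 300 ms
Then RT(32) = 300 + 215 × log₂ 32 = 300 + 215 × 5 ≈ 1375.000 ms.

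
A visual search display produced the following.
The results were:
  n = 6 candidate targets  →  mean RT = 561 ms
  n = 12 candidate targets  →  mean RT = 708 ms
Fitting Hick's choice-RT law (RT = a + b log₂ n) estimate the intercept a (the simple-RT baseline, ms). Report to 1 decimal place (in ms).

Slope: b = (708 − 561) / (log₂ 12 − log₂ 6) = 147/1.0000 = 147.000 ms/bit.
a = RT₁ − b·log₂ n₁ = 561 − 147.000 × 2.5850 = 181.011 ms.

181.0 ms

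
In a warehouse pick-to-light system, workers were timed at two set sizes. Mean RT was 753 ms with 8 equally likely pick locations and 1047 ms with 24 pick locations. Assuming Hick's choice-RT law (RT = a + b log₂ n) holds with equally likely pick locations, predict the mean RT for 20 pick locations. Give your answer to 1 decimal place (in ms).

With log₂ n on the abscissa the relation is linear; from the two conditions:
  b = (1047 − 753) / (log₂ 24 − log₂ 8) = 294 / (4.5850 − 3) = 185.493 ms/bit
  a = 753 − 185.493 × 3 = 196.520 ms
Then RT(20) = 196.520 + 185.493 × log₂ 20 = 196.520 + 185.493 × 4.3219 ≈ 998.209 ms.

998.2 ms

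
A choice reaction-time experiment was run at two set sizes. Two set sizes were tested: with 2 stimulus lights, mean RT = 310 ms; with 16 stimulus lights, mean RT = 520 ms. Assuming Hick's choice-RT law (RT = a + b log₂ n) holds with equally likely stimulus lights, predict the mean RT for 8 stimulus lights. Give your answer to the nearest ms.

450 ms

RT is linear in log₂ n, so two points fix the line:
  b = (520 − 310) / (log₂ 16 − log₂ 2) = 210 / (4 − 1) = 70 ms/bit
  a = 310 − 70 × 1 = 240 ms
Then RT(8) = 240 + 70 × log₂ 8 = 240 + 70 × 3 ≈ 450.000 ms.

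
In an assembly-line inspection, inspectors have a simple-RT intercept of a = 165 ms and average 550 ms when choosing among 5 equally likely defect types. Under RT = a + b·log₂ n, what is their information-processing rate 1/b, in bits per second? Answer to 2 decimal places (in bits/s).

b = (550 − 165)/log₂ 5 = 385/2.3219 = 165.810 ms per bit = 0.16581 s/bit; the reciprocal is 6.031 bits/s.

6.03 bits/s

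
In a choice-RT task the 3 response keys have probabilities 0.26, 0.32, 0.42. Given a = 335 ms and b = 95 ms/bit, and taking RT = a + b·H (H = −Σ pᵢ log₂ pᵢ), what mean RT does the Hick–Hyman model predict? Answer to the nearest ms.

H = 0.26·log₂(1/0.26) + 0.32·log₂(1/0.32) + 0.42·log₂(1/0.42) = 1.5570 bits.
RT = 335 + 95 × 1.5570 = 482.91 ms.

483 ms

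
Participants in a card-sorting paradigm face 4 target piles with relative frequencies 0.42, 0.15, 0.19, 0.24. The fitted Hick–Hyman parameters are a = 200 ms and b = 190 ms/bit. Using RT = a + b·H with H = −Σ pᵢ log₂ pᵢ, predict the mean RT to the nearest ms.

558 ms

H = 0.42·log₂(1/0.42) + 0.15·log₂(1/0.15) + 0.19·log₂(1/0.19) + 0.24·log₂(1/0.24) = 1.8856 bits.
RT = 200 + 190 × 1.8856 = 558.25 ms.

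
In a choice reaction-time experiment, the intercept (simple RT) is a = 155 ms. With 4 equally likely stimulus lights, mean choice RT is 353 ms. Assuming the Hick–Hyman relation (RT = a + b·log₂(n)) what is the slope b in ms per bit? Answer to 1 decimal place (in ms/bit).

log₂(4) = 2 bits.
b = (RT − a)/log₂ n = (353 − 155) / 2 = 99.000 ms/bit.

99.0 ms/bit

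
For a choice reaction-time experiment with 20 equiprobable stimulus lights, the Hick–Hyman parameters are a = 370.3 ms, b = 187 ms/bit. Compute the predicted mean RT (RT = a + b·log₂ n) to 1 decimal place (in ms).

log₂(20) = 4.3219 bits, so RT = 370.3 + 187 × 4.3219 ≈ 1178.501 ms.

1178.5 ms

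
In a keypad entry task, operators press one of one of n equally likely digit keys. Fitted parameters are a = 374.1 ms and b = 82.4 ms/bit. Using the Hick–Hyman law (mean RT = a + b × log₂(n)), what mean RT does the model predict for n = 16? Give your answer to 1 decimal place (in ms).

703.7 ms

log₂(16) = 4 bits, so RT = 374.1 + 82.4 × 4 ≈ 703.700 ms.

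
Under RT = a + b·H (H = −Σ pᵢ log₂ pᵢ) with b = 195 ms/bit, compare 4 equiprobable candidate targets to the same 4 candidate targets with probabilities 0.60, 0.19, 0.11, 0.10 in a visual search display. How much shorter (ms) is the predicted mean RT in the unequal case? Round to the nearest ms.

82 ms

Equiprobable entropy H₀ = log₂ 4 = 2.0000 bits.
Skewed entropy H = −Σ pᵢ log₂ pᵢ = 1.5799 bits.
ΔRT = b·(H₀ − H) = 195 × 0.4201 = 81.92 ms.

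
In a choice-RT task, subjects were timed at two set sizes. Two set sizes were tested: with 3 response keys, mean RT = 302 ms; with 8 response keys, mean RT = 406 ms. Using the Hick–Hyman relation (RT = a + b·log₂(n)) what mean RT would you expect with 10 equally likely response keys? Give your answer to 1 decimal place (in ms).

Fit slope and intercept:
  b = (406 − 302) / (log₂ 8 − log₂ 3) = 104 / (3 − 1.5850) = 73.496 ms/bit
  a = 302 − 73.496 × 1.5850 = 185.511 ms
Then RT(10) = 185.511 + 73.496 × log₂ 10 = 185.511 + 73.496 × 3.3219 ≈ 429.661 ms.

429.7 ms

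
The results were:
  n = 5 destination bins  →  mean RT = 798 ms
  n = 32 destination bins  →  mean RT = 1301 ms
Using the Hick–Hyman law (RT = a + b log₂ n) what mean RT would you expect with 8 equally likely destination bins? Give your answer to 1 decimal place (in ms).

With log₂ n on the abscissa the relation is linear; from the two conditions:
  b = (1301 − 798) / (log₂ 32 − log₂ 5) = 503 / (5 − 2.3219) = 187.822 ms/bit
  a = 798 − 187.822 × 2.3219 = 361.892 ms
Then RT(8) = 361.892 + 187.822 × log₂ 8 = 361.892 + 187.822 × 3 ≈ 925.357 ms.

925.4 ms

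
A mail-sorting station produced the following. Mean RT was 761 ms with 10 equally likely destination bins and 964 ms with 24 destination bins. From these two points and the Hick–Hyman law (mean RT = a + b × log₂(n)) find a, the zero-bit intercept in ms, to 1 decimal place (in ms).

b = (RT₂ − RT₁)/(log₂ n₂ − log₂ n₁) = (964 − 761)/(4.5850 − 3.3219) = 160.724 ms/bit.
a = RT₁ − b·log₂ n₁ = 761 − 160.724 × 3.3219 = 227.086 ms.

227.1 ms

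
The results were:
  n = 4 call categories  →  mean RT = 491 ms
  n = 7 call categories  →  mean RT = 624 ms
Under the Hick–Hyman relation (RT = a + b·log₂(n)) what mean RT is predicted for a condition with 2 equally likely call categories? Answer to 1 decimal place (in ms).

RT is linear in log₂ n, so two points fix the line:
  b = (624 − 491) / (log₂ 7 − log₂ 4) = 133 / (2.8074 − 2) = 164.735 ms/bit
  a = 491 − 164.735 × 2 = 161.529 ms
Then RT(2) = 161.529 + 164.735 × log₂ 2 = 161.529 + 164.735 × 1 ≈ 326.265 ms.

326.3 ms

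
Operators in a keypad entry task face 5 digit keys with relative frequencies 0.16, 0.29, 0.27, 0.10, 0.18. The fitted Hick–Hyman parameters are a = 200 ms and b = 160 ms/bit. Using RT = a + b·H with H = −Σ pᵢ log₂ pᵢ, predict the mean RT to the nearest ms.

557 ms

Entropy contributions −pᵢ log₂ pᵢ: 0.4230, 0.5179, 0.5100, 0.3322, 0.4453; sum H = 2.2284 bits.
RT = a + bH = 200 + 160·2.2284 = 556.55 ms.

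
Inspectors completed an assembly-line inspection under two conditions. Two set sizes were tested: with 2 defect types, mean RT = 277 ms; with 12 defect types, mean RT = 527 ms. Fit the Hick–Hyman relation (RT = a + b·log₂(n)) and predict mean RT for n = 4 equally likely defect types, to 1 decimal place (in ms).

373.7 ms

Fit slope and intercept:
  b = (527 − 277) / (log₂ 12 − log₂ 2) = 250 / (3.5850 − 1) = 96.713 ms/bit
  a = 277 − 96.713 × 1 = 180.287 ms
Then RT(4) = 180.287 + 96.713 × log₂ 4 = 180.287 + 96.713 × 2 ≈ 373.713 ms.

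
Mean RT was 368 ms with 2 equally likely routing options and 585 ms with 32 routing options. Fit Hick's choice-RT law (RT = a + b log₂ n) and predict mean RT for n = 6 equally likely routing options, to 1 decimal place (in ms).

454.0 ms

RT is linear in log₂ n, so two points fix the line:
  b = (585 − 368) / (log₂ 32 − log₂ 2) = 217 / (5 − 1) = 54.250 ms/bit
  a = 368 − 54.250 × 1 = 313.750 ms
Then RT(6) = 313.750 + 54.250 × log₂ 6 = 313.750 + 54.250 × 2.5850 ≈ 453.984 ms.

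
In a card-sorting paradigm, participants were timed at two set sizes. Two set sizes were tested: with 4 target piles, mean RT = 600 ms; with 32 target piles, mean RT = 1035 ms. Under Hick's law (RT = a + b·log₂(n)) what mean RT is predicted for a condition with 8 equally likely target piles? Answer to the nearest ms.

With log₂ n on the abscissa the relation is linear; from the two conditions:
  b = (1035 − 600) / (log₂ 32 − log₂ 4) = 435 / (5 − 2) = 145 ms/bit
  a = 600 − 145 × 2 = 310 ms
Then RT(8) = 310 + 145 × log₂ 8 = 310 + 145 × 3 ≈ 745.000 ms.

745 ms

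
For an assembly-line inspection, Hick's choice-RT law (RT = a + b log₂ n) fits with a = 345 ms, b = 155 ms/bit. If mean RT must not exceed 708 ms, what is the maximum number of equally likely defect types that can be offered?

5

Set 345 + 155·log₂ n ≤ 708 → log₂ n ≤ (708 − 345)/155 = 2.3419.
So n ≤ 2^2.3419 = 5.070; the largest integer n is 5.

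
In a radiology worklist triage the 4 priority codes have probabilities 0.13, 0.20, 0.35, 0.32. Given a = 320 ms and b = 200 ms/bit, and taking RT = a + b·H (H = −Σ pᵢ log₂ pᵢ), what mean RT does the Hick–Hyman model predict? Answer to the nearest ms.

701 ms

H = 0.13·log₂(1/0.13) + 0.20·log₂(1/0.20) + 0.35·log₂(1/0.35) + 0.32·log₂(1/0.32) = 1.9032 bits.
RT = 320 + 200 × 1.9032 = 700.63 ms.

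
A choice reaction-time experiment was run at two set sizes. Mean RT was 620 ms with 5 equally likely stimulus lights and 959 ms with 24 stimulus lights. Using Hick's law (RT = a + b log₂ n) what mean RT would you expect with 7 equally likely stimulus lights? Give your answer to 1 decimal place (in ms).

Solve the two-equation system in a and b:
  b = (959 − 620) / (log₂ 24 − log₂ 5) = 339 / (4.5850 − 2.3219) = 149.799 ms/bit
  a = 620 − 149.799 × 2.3219 = 272.178 ms
Then RT(7) = 272.178 + 149.799 × log₂ 7 = 272.178 + 149.799 × 2.8074 ≈ 692.716 ms.

692.7 ms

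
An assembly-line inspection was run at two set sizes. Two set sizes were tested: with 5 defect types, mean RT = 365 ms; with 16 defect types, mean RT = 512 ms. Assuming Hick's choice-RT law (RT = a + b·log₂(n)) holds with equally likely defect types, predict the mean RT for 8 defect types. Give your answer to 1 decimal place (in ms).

With log₂ n on the abscissa the relation is linear; from the two conditions:
  b = (512 − 365) / (log₂ 16 − log₂ 5) = 147 / (4 − 2.3219) = 87.601 ms/bit
  a = 365 − 87.601 × 2.3219 = 161.598 ms
Then RT(8) = 161.598 + 87.601 × log₂ 8 = 161.598 + 87.601 × 3 ≈ 424.399 ms.

424.4 ms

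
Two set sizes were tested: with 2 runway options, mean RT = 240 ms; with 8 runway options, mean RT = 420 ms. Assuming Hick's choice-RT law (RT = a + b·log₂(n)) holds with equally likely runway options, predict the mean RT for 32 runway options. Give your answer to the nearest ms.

600 ms

RT is linear in log₂ n, so two points fix the line:
  b = (420 − 240) / (log₂ 8 − log₂ 2) = 180 / (3 − 1) = 90 ms/bit
  a = 240 − 90 × 1 = 150 ms
Then RT(32) = 150 + 90 × log₂ 32 = 150 + 90 × 5 ≈ 600.000 ms.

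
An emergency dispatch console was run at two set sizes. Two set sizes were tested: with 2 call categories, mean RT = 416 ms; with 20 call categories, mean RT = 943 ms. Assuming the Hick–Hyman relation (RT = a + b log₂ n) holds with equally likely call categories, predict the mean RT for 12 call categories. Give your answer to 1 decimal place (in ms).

826.1 ms

With log₂ n on the abscissa the relation is linear; from the two conditions:
  b = (943 − 416) / (log₂ 20 − log₂ 2) = 527 / (4.3219 − 1) = 158.643 ms/bit
  a = 416 − 158.643 × 1 = 257.357 ms
Then RT(12) = 257.357 + 158.643 × log₂ 12 = 257.357 + 158.643 × 3.5850 ≈ 826.086 ms.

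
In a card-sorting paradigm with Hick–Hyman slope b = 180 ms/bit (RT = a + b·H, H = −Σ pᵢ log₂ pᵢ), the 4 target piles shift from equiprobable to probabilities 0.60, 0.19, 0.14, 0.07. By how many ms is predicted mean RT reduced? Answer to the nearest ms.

The RT saving is b·ΔH. Equiprobable H₀ = log₂(4) = 2.0000 bits; with the given probabilities H = 1.5631 bits.
b·(H₀ − H) = 180 × (2.0000 − 1.5631) = 78.65 ms.

79 ms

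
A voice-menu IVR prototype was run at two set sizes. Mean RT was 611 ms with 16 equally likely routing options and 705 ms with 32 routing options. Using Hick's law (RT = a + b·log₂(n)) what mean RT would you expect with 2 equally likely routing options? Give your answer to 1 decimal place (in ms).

Fit slope and intercept:
  b = (705 − 611) / (log₂ 32 − log₂ 16) = 94 / (5 − 4) = 94.000 ms/bit
  a = 611 − 94.000 × 4 = 235.000 ms
Then RT(2) = 235.000 + 94.000 × log₂ 2 = 235.000 + 94.000 × 1 ≈ 329.000 ms.

329.0 ms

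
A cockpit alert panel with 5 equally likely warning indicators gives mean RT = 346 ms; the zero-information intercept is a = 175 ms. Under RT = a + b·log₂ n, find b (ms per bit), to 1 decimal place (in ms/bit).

5 alternatives carry log₂ 5 = 2.3219 bits; the choice cost is 346 − 175 = 171 ms, so b = 171/2.3219 = 73.646 ms/bit.

73.6 ms/bit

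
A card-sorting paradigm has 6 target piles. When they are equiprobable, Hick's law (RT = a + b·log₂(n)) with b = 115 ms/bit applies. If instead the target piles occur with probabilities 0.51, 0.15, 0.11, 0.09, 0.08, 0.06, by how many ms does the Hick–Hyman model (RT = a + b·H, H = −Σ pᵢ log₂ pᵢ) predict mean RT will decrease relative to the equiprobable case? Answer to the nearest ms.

The RT saving is b·ΔH. Equiprobable H₀ = log₂(6) = 2.5850 bits; with the given probabilities H = 2.1040 bits.
b·(H₀ − H) = 115 × (2.5850 − 2.1040) = 55.32 ms.

55 ms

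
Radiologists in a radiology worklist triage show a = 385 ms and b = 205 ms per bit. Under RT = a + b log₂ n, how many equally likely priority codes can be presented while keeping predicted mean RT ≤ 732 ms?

3

Information budget: (732 − 385)/205 = 1.6927 bits, so n ≤ 2^1.6927 = 3.233 → at most 3.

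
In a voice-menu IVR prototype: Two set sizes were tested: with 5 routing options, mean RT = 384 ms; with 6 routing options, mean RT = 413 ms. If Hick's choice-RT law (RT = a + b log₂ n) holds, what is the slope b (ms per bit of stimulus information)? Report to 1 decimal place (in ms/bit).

Slope: b = (413 − 384) / (log₂ 6 − log₂ 5) = 29/0.2630 = 110.252 ms/bit.

110.3 ms/bit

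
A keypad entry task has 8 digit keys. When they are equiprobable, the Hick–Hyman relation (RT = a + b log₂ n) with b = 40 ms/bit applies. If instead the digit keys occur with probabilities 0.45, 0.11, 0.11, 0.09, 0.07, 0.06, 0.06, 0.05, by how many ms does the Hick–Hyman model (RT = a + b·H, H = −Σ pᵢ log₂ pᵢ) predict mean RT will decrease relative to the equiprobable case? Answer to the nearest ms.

The RT saving is b·ΔH. Equiprobable H₀ = log₂(8) = 3.0000 bits; with the given probabilities H = 2.5033 bits.
b·(H₀ − H) = 40 × (3.0000 − 2.5033) = 19.87 ms.

20 ms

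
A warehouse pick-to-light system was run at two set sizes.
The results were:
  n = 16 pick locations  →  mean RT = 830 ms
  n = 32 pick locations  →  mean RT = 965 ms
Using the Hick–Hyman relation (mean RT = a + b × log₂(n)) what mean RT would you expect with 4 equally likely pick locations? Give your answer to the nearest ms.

560 ms

With log₂ n on the abscissa the relation is linear; from the two conditions:
  b = (965 − 830) / (log₂ 32 − log₂ 16) = 135 / (5 − 4) = 135 ms/bit
  a = 830 − 135 × 4 = 290 ms
Then RT(4) = 290 + 135 × log₂ 4 = 290 + 135 × 2 ≈ 560.000 ms.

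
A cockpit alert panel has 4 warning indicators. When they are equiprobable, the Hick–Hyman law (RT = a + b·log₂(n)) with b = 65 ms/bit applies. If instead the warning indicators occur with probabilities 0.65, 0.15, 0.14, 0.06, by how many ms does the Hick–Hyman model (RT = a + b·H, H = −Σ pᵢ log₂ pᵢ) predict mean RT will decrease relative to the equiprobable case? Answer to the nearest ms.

35 ms

The RT saving is b·ΔH. Equiprobable H₀ = log₂(4) = 2.0000 bits; with the given probabilities H = 1.4552 bits.
b·(H₀ − H) = 65 × (2.0000 − 1.4552) = 35.41 ms.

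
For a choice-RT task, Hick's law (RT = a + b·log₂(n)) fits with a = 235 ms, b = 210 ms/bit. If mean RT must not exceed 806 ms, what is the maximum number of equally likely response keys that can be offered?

Set 235 + 210·log₂ n ≤ 806 → log₂ n ≤ (806 − 235)/210 = 2.7190.
So n ≤ 2^2.7190 = 6.584; the largest integer n is 6.

6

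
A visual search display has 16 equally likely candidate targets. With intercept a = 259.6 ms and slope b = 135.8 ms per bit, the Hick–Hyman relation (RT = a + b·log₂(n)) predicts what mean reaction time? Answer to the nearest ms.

803 ms

log₂(16) = 4 bits, so RT = 259.6 + 135.8 × 4 ≈ 802.800 ms.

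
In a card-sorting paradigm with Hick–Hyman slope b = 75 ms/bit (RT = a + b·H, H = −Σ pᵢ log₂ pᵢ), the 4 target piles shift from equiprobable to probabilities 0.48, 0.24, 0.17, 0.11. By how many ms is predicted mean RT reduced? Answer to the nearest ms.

16 ms

Equiprobable entropy H₀ = log₂ 4 = 2.0000 bits.
Skewed entropy H = −Σ pᵢ log₂ pᵢ = 1.7873 bits.
ΔRT = b·(H₀ − H) = 75 × 0.2127 = 15.95 ms.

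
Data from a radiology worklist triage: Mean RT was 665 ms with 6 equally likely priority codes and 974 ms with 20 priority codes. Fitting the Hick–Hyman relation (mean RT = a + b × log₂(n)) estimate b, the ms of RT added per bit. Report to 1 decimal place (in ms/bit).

The slope on a log₂ axis is (974 − 665) / (4.3219 − 2.5850) = 177.896 ms/bit.

177.9 ms/bit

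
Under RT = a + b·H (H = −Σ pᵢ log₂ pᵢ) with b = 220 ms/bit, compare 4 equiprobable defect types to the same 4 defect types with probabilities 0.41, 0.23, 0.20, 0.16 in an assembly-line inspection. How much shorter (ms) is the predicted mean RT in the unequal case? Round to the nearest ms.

21 ms

The RT saving is b·ΔH. Equiprobable H₀ = log₂(4) = 2.0000 bits; with the given probabilities H = 1.9025 bits.
b·(H₀ − H) = 220 × (2.0000 − 1.9025) = 21.46 ms.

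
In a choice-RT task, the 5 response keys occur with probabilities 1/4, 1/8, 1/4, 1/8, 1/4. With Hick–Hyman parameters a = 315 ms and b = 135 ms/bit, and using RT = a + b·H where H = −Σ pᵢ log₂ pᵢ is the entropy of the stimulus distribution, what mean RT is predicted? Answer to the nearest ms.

619 ms

H = −Σ pᵢ log₂ pᵢ = 0.25·2 + 0.125·3 + 0.25·2 + 0.125·3 + 0.25·2 = 2.250 bits.
RT = 315 + 135 × 2.250 = 618.75 ms.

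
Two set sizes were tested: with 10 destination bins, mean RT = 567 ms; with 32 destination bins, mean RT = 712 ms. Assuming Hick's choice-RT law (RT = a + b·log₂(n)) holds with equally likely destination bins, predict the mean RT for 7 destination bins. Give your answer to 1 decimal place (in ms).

522.5 ms

Fit slope and intercept:
  b = (712 − 567) / (log₂ 32 − log₂ 10) = 145 / (5 − 3.3219) = 86.409 ms/bit
  a = 567 − 86.409 × 3.3219 = 279.957 ms
Then RT(7) = 279.957 + 86.409 × log₂ 7 = 279.957 + 86.409 × 2.8074 ≈ 522.536 ms.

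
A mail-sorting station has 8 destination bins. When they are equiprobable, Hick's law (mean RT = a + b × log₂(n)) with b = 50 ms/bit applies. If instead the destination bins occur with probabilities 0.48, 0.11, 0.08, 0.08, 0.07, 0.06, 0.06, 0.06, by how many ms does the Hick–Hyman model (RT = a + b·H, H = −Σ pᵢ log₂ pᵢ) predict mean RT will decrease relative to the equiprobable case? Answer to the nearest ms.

Equiprobable entropy H₀ = log₂ 8 = 3.0000 bits.
Skewed entropy H = −Σ pᵢ log₂ pᵢ = 2.4407 bits.
ΔRT = b·(H₀ − H) = 50 × 0.5593 = 27.96 ms.

28 ms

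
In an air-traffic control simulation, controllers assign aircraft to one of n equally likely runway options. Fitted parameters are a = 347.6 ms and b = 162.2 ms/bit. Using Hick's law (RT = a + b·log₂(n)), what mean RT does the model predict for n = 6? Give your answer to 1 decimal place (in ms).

log₂(6) = 2.5850 bits, so RT = 347.6 + 162.2 × 2.5850 ≈ 766.881 ms.

766.9 ms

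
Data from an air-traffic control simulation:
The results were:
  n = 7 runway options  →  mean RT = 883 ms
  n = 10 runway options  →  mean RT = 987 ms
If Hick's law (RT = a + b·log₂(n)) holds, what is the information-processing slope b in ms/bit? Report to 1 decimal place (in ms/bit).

202.1 ms/bit

Slope: b = (987 − 883) / (log₂ 10 − log₂ 7) = 104/0.5146 = 202.109 ms/bit.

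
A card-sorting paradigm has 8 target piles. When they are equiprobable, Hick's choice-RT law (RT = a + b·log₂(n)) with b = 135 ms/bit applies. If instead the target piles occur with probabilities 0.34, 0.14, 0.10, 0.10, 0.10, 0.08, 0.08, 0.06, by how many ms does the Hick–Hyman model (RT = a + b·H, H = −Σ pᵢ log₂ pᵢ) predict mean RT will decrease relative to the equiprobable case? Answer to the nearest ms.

Equiprobable entropy H₀ = log₂ 8 = 3.0000 bits.
Skewed entropy H = −Σ pᵢ log₂ pᵢ = 2.7494 bits.
ΔRT = b·(H₀ − H) = 135 × 0.2506 = 33.83 ms.

34 ms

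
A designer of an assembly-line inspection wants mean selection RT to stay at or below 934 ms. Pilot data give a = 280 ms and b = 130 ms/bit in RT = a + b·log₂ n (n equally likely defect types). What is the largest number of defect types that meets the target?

32

Set 280 + 130·log₂ n ≤ 934 → log₂ n ≤ (934 − 280)/130 = 5.0308.
So n ≤ 2^5.0308 = 32.690; the largest integer n is 32.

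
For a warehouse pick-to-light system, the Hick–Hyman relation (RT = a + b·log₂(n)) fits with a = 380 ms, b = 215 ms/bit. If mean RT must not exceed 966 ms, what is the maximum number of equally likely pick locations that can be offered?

Information budget: (966 − 380)/215 = 2.7256 bits, so n ≤ 2^2.7256 = 6.614 → at most 6.

6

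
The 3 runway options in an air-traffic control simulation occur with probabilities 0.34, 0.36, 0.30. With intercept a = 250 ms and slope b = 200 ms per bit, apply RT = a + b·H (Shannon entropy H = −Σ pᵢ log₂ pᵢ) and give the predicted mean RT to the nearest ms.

H = 0.34·log₂(1/0.34) + 0.36·log₂(1/0.36) + 0.30·log₂(1/0.30) = 1.5809 bits.
RT = 250 + 200 × 1.5809 = 566.18 ms.

566 ms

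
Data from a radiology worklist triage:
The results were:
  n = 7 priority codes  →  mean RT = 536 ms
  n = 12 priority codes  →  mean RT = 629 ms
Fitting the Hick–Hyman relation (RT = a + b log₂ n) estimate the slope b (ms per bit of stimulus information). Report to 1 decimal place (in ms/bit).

119.6 ms/bit

The slope on a log₂ axis is (629 − 536) / (3.5850 − 2.8074) = 119.598 ms/bit.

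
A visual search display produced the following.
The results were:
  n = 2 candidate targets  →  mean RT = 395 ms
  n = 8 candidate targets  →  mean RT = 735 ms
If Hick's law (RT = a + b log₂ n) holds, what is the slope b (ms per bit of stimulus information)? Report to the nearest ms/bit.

Slope: b = (735 − 395) / (log₂ 8 − log₂ 2) = 340/2.0000 = 170 ms/bit.

170 ms/bit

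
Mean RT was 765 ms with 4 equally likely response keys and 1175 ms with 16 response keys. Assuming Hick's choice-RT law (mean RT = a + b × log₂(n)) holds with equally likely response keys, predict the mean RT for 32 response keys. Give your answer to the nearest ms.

Solve the two-equation system in a and b:
  b = (1175 − 765) / (log₂ 16 − log₂ 4) = 410 / (4 − 2) = 205 ms/bit
  a = 765 − 205 × 2 = 355 ms
Then RT(32) = 355 + 205 × log₂ 32 = 355 + 205 × 5 ≈ 1380.000 ms.

1380 ms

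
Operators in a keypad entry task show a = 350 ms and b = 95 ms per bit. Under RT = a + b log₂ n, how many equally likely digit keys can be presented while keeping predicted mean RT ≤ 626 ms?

Information budget: (626 − 350)/95 = 2.9053 bits, so n ≤ 2^2.9053 = 7.492 → at most 7.

7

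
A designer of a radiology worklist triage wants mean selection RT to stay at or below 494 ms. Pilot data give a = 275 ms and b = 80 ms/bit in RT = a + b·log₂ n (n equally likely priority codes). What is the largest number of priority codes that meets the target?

Information budget: (494 − 275)/80 = 2.7375 bits, so n ≤ 2^2.7375 = 6.669 → at most 6.

6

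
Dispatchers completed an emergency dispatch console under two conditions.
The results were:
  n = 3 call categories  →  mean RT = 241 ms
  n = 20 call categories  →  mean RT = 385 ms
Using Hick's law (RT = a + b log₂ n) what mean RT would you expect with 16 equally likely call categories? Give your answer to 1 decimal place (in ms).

With log₂ n on the abscissa the relation is linear; from the two conditions:
  b = (385 − 241) / (log₂ 20 − log₂ 3) = 144 / (4.3219 − 1.5850) = 52.613 ms/bit
  a = 241 − 52.613 × 1.5850 = 157.610 ms
Then RT(16) = 157.610 + 52.613 × log₂ 16 = 157.610 + 52.613 × 4 ≈ 368.062 ms.

368.1 ms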